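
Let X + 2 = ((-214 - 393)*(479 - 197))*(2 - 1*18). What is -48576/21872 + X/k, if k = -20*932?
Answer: -1900253017/12740440 ≈ -149.15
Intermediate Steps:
k = -18640
X = 2738782 (X = -2 + ((-214 - 393)*(479 - 197))*(2 - 1*18) = -2 + (-607*282)*(2 - 18) = -2 - 171174*(-16) = -2 + 2738784 = 2738782)
-48576/21872 + X/k = -48576/21872 + 2738782/(-18640) = -48576*1/21872 + 2738782*(-1/18640) = -3036/1367 - 1369391/9320 = -1900253017/12740440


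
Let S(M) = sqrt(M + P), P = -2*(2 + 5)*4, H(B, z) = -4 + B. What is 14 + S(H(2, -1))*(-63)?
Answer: 14 - 63*I*sqrt(58) ≈ 14.0 - 479.79*I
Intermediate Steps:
P = -56 (P = -14*4 = -2*28 = -56)
S(M) = sqrt(-56 + M) (S(M) = sqrt(M - 56) = sqrt(-56 + M))
14 + S(H(2, -1))*(-63) = 14 + sqrt(-56 + (-4 + 2))*(-63) = 14 + sqrt(-56 - 2)*(-63) = 14 + sqrt(-58)*(-63) = 14 + (I*sqrt(58))*(-63) = 14 - 63*I*sqrt(58)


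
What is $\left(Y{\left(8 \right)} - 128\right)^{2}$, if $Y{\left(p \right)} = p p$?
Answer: $4096$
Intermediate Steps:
$Y{\left(p \right)} = p^{2}$
$\left(Y{\left(8 \right)} - 128\right)^{2} = \left(8^{2} - 128\right)^{2} = \left(64 - 128\right)^{2} = \left(-64\right)^{2} = 4096$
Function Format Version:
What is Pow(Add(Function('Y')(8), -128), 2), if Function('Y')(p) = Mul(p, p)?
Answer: 4096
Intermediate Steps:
Function('Y')(p) = Pow(p, 2)
Pow(Add(Function('Y')(8), -128), 2) = Pow(Add(Pow(8, 2), -128), 2) = Pow(Add(64, -128), 2) = Pow(-64, 2) = 4096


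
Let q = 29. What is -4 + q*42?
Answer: 1214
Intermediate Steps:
-4 + q*42 = -4 + 29*42 = -4 + 1218 = 1214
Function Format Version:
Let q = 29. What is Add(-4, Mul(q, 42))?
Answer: 1214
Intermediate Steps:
Add(-4, Mul(q, 42)) = Add(-4, Mul(29, 42)) = Add(-4, 1218) = 1214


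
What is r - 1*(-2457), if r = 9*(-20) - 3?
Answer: 2274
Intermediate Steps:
r = -183 (r = -180 - 3 = -183)
r - 1*(-2457) = -183 - 1*(-2457) = -183 + 2457 = 2274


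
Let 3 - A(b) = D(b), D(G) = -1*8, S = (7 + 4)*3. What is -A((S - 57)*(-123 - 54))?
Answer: -11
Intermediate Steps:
S = 33 (S = 11*3 = 33)
D(G) = -8
A(b) = 11 (A(b) = 3 - 1*(-8) = 3 + 8 = 11)
-A((S - 57)*(-123 - 54)) = -1*11 = -11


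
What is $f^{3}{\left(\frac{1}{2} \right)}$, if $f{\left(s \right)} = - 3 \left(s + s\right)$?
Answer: $-27$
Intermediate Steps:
$f{\left(s \right)} = - 6 s$ ($f{\left(s \right)} = - 3 \cdot 2 s = - 6 s$)
$f^{3}{\left(\frac{1}{2} \right)} = \left(- \frac{6}{2}\right)^{3} = \left(\left(-6\right) \frac{1}{2}\right)^{3} = \left(-3\right)^{3} = -27$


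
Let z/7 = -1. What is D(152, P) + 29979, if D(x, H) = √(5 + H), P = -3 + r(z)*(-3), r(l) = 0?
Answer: 29979 + √2 ≈ 29980.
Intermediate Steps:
z = -7 (z = 7*(-1) = -7)
P = -3 (P = -3 + 0*(-3) = -3 + 0 = -3)
D(152, P) + 29979 = √(5 - 3) + 29979 = √2 + 29979 = 29979 + √2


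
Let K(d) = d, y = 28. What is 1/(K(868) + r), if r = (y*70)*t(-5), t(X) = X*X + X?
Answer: 1/40068 ≈ 2.4958e-5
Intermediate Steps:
t(X) = X + X**2 (t(X) = X**2 + X = X + X**2)
r = 39200 (r = (28*70)*(-5*(1 - 5)) = 1960*(-5*(-4)) = 1960*20 = 39200)
1/(K(868) + r) = 1/(868 + 39200) = 1/40068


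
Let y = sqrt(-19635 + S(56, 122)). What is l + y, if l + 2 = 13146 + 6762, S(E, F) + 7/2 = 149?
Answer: 19906 + 3*I*sqrt(8662)/2 ≈ 19906.0 + 139.6*I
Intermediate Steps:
S(E, F) = 291/2 (S(E, F) = -7/2 + 149 = 291/2)
y = 3*I*sqrt(8662)/2 (y = sqrt(-19635 + 291/2) = sqrt(-38979/2) = 3*I*sqrt(8662)/2 ≈ 139.6*I)
l = 19906 (l = -2 + (13146 + 6762) = -2 + 19908 = 19906)
l + y = 19906 + 3*I*sqrt(8662)/2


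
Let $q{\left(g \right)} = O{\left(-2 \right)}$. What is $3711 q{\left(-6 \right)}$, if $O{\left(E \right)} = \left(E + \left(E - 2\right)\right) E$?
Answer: $44532$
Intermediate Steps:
$O{\left(E \right)} = E \left(-2 + 2 E\right)$ ($O{\left(E \right)} = \left(E + \left(-2 + E\right)\right) E = \left(-2 + 2 E\right) E = E \left(-2 + 2 E\right)$)
$q{\left(g \right)} = 12$ ($q{\left(g \right)} = 2 \left(-2\right) \left(-1 - 2\right) = 2 \left(-2\right) \left(-3\right) = 12$)
$3711 q{\left(-6 \right)} = 3711 \cdot 12 = 44532$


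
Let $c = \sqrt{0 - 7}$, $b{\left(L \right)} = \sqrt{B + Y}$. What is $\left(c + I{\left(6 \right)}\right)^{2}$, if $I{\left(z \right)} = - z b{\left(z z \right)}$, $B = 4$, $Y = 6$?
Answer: $353 - 12 i \sqrt{70} \approx 353.0 - 100.4 i$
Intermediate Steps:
$b{\left(L \right)} = \sqrt{10}$ ($b{\left(L \right)} = \sqrt{4 + 6} = \sqrt{10}$)
$c = i \sqrt{7}$ ($c = \sqrt{-7} = i \sqrt{7} \approx 2.6458 i$)
$I{\left(z \right)} = - z \sqrt{10}$
$\left(c + I{\left(6 \right)}\right)^{2} = \left(i \sqrt{7} - 6 \sqrt{10}\right)^{2} = \left(- 6 \sqrt{10} + i \sqrt{7}\right)^{2}$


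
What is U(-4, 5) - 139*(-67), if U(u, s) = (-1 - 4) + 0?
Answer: 9308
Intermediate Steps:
U(u, s) = -5 (U(u, s) = -5 + 0 = -5)
U(-4, 5) - 139*(-67) = -5 - 139*(-67) = -5 + 9313 = 9308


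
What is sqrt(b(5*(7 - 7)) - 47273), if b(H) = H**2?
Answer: I*sqrt(47273) ≈ 217.42*I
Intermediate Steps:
sqrt(b(5*(7 - 7)) - 47273) = sqrt((5*(7 - 7))**2 - 47273) = sqrt((5*0)**2 - 47273) = sqrt(0**2 - 47273) = sqrt(0 - 47273) = sqrt(-47273) = I*sqrt(47273)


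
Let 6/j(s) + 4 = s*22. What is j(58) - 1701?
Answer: -360611/212 ≈ -1701.0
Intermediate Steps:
j(s) = 6/(-4 + 22*s) (j(s) = 6/(-4 + s*22) = 6/(-4 + 22*s))
j(58) - 1701 = 3/(-2 + 11*58) - 1701 = 3/(-2 + 638) - 1701 = 3/636 - 1701 = 3*(1/636) - 1701 = 1/212 - 1701 = -360611/212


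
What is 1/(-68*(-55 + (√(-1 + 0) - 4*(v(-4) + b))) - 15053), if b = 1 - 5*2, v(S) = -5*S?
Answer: -8321/69243665 + 68*I/69243665 ≈ -0.00012017 + 9.8204e-7*I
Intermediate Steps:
b = -9 (b = 1 - 10 = -9)
1/(-68*(-55 + (√(-1 + 0) - 4*(v(-4) + b))) - 15053) = 1/(-68*(-55 + (√(-1 + 0) - 4*(-5*(-4) - 9))) - 15053) = 1/(-68*(-55 + (√(-1) - 4*(20 - 9))) - 15053) = 1/(-68*(-55 + (I - 4*11)) - 15053) = 1/(-68*(-55 + (I - 44)) - 15053) = 1/(-68*(-55 + (-44 + I)) - 15053) = 1/(-68*(-99 + I) - 15053) = 1/((6732 - 68*I) - 15053) = 1/(-8321 - 68*I) = (-8321 + 68*I)/69243665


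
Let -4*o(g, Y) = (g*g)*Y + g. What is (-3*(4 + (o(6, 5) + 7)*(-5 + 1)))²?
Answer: 236196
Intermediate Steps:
o(g, Y) = -g/4 - Y*g²/4 (o(g, Y) = -((g*g)*Y + g)/4 = -(g²*Y + g)/4 = -(Y*g² + g)/4 = -(g + Y*g²)/4 = -g/4 - Y*g²/4)
(-3*(4 + (o(6, 5) + 7)*(-5 + 1)))² = (-3*(4 + (-¼*6*(1 + 5*6) + 7)*(-5 + 1)))² = (-3*(4 + (-¼*6*(1 + 30) + 7)*(-4)))² = (-3*(4 + (-¼*6*31 + 7)*(-4)))² = (-3*(4 + (-93/2 + 7)*(-4)))² = (-3*(4 - 79/2*(-4)))² = (-3*(4 + 158))² = (-3*162)² = (-486)² = 236196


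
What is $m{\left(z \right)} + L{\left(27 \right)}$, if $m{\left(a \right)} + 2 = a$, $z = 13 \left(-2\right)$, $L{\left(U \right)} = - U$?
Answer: $-55$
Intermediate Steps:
$z = -26$
$m{\left(a \right)} = -2 + a$
$m{\left(z \right)} + L{\left(27 \right)} = \left(-2 - 26\right) - 27 = -28 - 27 = -55$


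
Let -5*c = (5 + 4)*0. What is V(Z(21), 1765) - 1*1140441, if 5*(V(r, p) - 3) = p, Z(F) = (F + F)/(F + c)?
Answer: -1140085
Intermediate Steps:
c = 0 (c = -(5 + 4)*0/5 = -9*0/5 = -1/5*0 = 0)
Z(F) = 2 (Z(F) = (F + F)/(F + 0) = (2*F)/F = 2)
V(r, p) = 3 + p/5
V(Z(21), 1765) - 1*1140441 = (3 + (1/5)*1765) - 1*1140441 = (3 + 353) - 1140441 = 356 - 1140441 = -1140085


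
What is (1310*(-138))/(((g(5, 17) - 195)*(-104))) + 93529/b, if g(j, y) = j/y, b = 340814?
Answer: -25380340267/2933045284 ≈ -8.6532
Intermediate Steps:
(1310*(-138))/(((g(5, 17) - 195)*(-104))) + 93529/b = (1310*(-138))/(((5/17 - 195)*(-104))) + 93529/340814 = -180780*(-1/(104*(5*(1/17) - 195))) + 93529*(1/340814) = -180780*(-1/(104*(5/17 - 195))) + 93529/340814 = -180780/((-3310/17*(-104))) + 93529/340814 = -180780/344240/17 + 93529/340814 = -180780*17/344240 + 93529/340814 = -153663/17212 + 93529/340814 = -25380340267/2933045284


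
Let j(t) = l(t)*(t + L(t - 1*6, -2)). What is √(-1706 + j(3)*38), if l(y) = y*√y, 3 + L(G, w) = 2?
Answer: √(-1706 + 228*√3) ≈ 36.209*I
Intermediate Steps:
L(G, w) = -1 (L(G, w) = -3 + 2 = -1)
l(y) = y^(3/2)
j(t) = t^(3/2)*(-1 + t) (j(t) = t^(3/2)*(t - 1) = t^(3/2)*(-1 + t))
√(-1706 + j(3)*38) = √(-1706 + (3^(3/2)*(-1 + 3))*38) = √(-1706 + ((3*√3)*2)*38) = √(-1706 + (6*√3)*38) = √(-1706 + 228*√3)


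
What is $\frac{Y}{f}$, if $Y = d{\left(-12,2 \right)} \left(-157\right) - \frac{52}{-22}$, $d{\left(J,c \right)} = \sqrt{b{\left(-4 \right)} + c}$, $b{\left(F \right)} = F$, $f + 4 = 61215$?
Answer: $\frac{26}{673321} - \frac{157 i \sqrt{2}}{61211} \approx 3.8615 \cdot 10^{-5} - 0.0036273 i$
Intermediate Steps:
$f = 61211$ ($f = -4 + 61215 = 61211$)
$d{\left(J,c \right)} = \sqrt{-4 + c}$
$Y = \frac{26}{11} - 157 i \sqrt{2}$ ($Y = \sqrt{-4 + 2} \left(-157\right) - \frac{52}{-22} = \sqrt{-2} \left(-157\right) - - \frac{26}{11} = i \sqrt{2} \left(-157\right) + \frac{26}{11} = - 157 i \sqrt{2} + \frac{26}{11} = \frac{26}{11} - 157 i \sqrt{2} \approx 2.3636 - 222.03 i$)
$\frac{Y}{f} = \frac{\frac{26}{11} - 157 i \sqrt{2}}{61211} = \left(\frac{26}{11} - 157 i \sqrt{2}\right) \frac{1}{61211} = \frac{26}{673321} - \frac{157 i \sqrt{2}}{61211}$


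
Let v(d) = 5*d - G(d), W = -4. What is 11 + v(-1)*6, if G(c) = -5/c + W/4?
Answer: -43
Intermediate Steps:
G(c) = -1 - 5/c (G(c) = -5/c - 4/4 = -5/c - 4*1/4 = -5/c - 1 = -1 - 5/c)
v(d) = 5*d - (-5 - d)/d
11 + v(-1)*6 = 11 + (1 + 5*(-1) + 5/(-1))*6 = 11 + (1 - 5 + 5*(-1))*6 = 11 + (1 - 5 - 5)*6 = 11 - 9*6 = 11 - 54 = -43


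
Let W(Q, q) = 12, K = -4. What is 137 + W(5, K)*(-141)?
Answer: -1555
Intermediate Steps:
137 + W(5, K)*(-141) = 137 + 12*(-141) = 137 - 1692 = -1555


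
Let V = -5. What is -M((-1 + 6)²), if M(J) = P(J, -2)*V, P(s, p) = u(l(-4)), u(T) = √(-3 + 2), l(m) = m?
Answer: 5*I ≈ 5.0*I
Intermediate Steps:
u(T) = I (u(T) = √(-1) = I)
P(s, p) = I
M(J) = -5*I (M(J) = I*(-5) = -5*I)
-M((-1 + 6)²) = -(-5)*I = 5*I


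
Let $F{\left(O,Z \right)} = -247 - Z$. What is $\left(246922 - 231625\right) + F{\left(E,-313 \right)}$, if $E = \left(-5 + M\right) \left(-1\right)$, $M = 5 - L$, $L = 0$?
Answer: $15363$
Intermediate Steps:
$M = 5$ ($M = 5 - 0 = 5 + 0 = 5$)
$E = 0$ ($E = \left(-5 + 5\right) \left(-1\right) = 0 \left(-1\right) = 0$)
$\left(246922 - 231625\right) + F{\left(E,-313 \right)} = \left(246922 - 231625\right) - -66 = 15297 + \left(-247 + 313\right) = 15297 + 66 = 15363$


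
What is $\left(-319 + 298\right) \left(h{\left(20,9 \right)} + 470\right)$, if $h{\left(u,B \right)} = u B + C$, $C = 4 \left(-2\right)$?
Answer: $-13482$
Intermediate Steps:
$C = -8$
$h{\left(u,B \right)} = -8 + B u$ ($h{\left(u,B \right)} = u B - 8 = B u - 8 = -8 + B u$)
$\left(-319 + 298\right) \left(h{\left(20,9 \right)} + 470\right) = \left(-319 + 298\right) \left(\left(-8 + 9 \cdot 20\right) + 470\right) = - 21 \left(\left(-8 + 180\right) + 470\right) = - 21 \left(172 + 470\right) = \left(-21\right) 642 = -13482$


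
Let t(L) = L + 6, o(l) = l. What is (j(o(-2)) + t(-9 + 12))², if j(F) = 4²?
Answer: 625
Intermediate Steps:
j(F) = 16
t(L) = 6 + L
(j(o(-2)) + t(-9 + 12))² = (16 + (6 + (-9 + 12)))² = (16 + (6 + 3))² = (16 + 9)² = 25² = 625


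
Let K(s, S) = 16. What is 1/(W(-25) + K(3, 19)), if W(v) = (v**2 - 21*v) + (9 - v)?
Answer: 1/1200 ≈ 0.00083333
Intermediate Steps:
W(v) = 9 + v**2 - 22*v
1/(W(-25) + K(3, 19)) = 1/((9 + (-25)**2 - 22*(-25)) + 16) = 1/((9 + 625 + 550) + 16) = 1/(1184 + 16) = 1/1200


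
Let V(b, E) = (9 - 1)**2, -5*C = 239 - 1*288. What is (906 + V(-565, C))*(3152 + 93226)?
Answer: 93486660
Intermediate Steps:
C = 49/5 (C = -(239 - 1*288)/5 = -(239 - 288)/5 = -1/5*(-49) = 49/5 ≈ 9.8000)
V(b, E) = 64 (V(b, E) = 8**2 = 64)
(906 + V(-565, C))*(3152 + 93226) = (906 + 64)*(3152 + 93226) = 970*96378 = 93486660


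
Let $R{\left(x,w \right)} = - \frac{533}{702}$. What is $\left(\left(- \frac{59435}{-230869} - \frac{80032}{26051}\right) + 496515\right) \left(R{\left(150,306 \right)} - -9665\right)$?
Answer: $\frac{259734823832455967713}{54129314871} \approx 4.7984 \cdot 10^{9}$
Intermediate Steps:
$R{\left(x,w \right)} = - \frac{41}{54}$ ($R{\left(x,w \right)} = \left(-533\right) \frac{1}{702} = - \frac{41}{54}$)
$\left(\left(- \frac{59435}{-230869} - \frac{80032}{26051}\right) + 496515\right) \left(R{\left(150,306 \right)} - -9665\right) = \left(\left(- \frac{59435}{-230869} - \frac{80032}{26051}\right) + 496515\right) \left(- \frac{41}{54} - -9665\right) = \left(\left(\left(-59435\right) \left(- \frac{1}{230869}\right) - \frac{80032}{26051}\right) + 496515\right) \left(- \frac{41}{54} + \left(-108663 + 118328\right)\right) = \left(\left(\frac{59435}{230869} - \frac{80032}{26051}\right) + 496515\right) \left(- \frac{41}{54} + 9665\right) = \left(- \frac{16928566623}{6014368319} + 496515\right) \frac{521869}{54} = \frac{2986207157341662}{6014368319} \cdot \frac{521869}{54} = \frac{259734823832455967713}{54129314871}$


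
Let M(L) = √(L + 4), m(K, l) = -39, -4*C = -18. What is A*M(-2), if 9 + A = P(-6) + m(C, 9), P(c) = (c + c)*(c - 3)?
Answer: 60*√2 ≈ 84.853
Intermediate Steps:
C = 9/2 (C = -¼*(-18) = 9/2 ≈ 4.5000)
P(c) = 2*c*(-3 + c) (P(c) = (2*c)*(-3 + c) = 2*c*(-3 + c))
A = 60 (A = -9 + (2*(-6)*(-3 - 6) - 39) = -9 + (2*(-6)*(-9) - 39) = -9 + (108 - 39) = -9 + 69 = 60)
M(L) = √(4 + L)
A*M(-2) = 60*√(4 - 2) = 60*√2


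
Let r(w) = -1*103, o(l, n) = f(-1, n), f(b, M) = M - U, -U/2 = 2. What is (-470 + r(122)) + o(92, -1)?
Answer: -570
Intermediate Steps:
U = -4 (U = -2*2 = -4)
f(b, M) = 4 + M (f(b, M) = M - 1*(-4) = M + 4 = 4 + M)
o(l, n) = 4 + n
r(w) = -103
(-470 + r(122)) + o(92, -1) = (-470 - 103) + (4 - 1) = -573 + 3 = -570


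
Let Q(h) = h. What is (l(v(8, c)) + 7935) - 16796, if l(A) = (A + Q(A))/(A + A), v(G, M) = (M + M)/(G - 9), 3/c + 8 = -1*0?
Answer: -8860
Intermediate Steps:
c = -3/8 (c = 3/(-8 - 1*0) = 3/(-8 + 0) = 3/(-8) = 3*(-1/8) = -3/8 ≈ -0.37500)
v(G, M) = 2*M/(-9 + G) (v(G, M) = (2*M)/(-9 + G) = 2*M/(-9 + G))
l(A) = 1 (l(A) = (A + A)/(A + A) = (2*A)/((2*A)) = (2*A)*(1/(2*A)) = 1)
(l(v(8, c)) + 7935) - 16796 = (1 + 7935) - 16796 = 7936 - 16796 = -8860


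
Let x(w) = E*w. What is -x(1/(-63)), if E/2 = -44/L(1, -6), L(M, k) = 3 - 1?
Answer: -44/63 ≈ -0.69841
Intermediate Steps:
L(M, k) = 2
E = -44 (E = 2*(-44/2) = 2*(-44*1/2) = 2*(-22) = -44)
x(w) = -44*w
-x(1/(-63)) = -(-44)/(-63) = -(-44)*(-1)/63 = -1*44/63 = -44/63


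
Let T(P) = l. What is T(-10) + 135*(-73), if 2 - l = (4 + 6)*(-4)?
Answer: -9813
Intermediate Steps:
l = 42 (l = 2 - (4 + 6)*(-4) = 2 - 10*(-4) = 2 - 1*(-40) = 2 + 40 = 42)
T(P) = 42
T(-10) + 135*(-73) = 42 + 135*(-73) = 42 - 9855 = -9813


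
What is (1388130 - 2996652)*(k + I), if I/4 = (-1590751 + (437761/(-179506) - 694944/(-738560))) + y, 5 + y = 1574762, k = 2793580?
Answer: -1136895347427600475461/258937405 ≈ -4.3906e+12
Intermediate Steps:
y = 1574757 (y = -5 + 1574762 = 1574757)
I = -33134661440599/517874810 (I = 4*((-1590751 + (437761/(-179506) - 694944/(-738560))) + 1574757) = 4*((-1590751 + (437761*(-1/179506) - 694944*(-1/738560))) + 1574757) = 4*((-1590751 + (-437761/179506 + 21717/23080)) + 1574757) = 4*((-1590751 - 3102596039/2071499240) + 1574757) = 4*(-3295242590125279/2071499240 + 1574757) = 4*(-33134661440599/2071499240) = -33134661440599/517874810 ≈ -63982.)
(1388130 - 2996652)*(k + I) = (1388130 - 2996652)*(2793580 - 33134661440599/517874810) = -1608522*1413590050279201/517874810 = -1136895347427600475461/258937405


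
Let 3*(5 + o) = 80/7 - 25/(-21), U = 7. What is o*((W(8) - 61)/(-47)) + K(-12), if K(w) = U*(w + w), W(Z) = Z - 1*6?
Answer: -500398/2961 ≈ -169.00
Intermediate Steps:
W(Z) = -6 + Z (W(Z) = Z - 6 = -6 + Z)
o = -50/63 (o = -5 + (80/7 - 25/(-21))/3 = -5 + (80*(⅐) - 25*(-1/21))/3 = -5 + (80/7 + 25/21)/3 = -5 + (⅓)*(265/21) = -5 + 265/63 = -50/63 ≈ -0.79365)
K(w) = 14*w (K(w) = 7*(w + w) = 7*(2*w) = 14*w)
o*((W(8) - 61)/(-47)) + K(-12) = -50*((-6 + 8) - 61)/(63*(-47)) + 14*(-12) = -50*(2 - 61)*(-1)/(63*47) - 168 = -(-2950)*(-1)/(63*47) - 168 = -50/63*59/47 - 168 = -2950/2961 - 168 = -500398/2961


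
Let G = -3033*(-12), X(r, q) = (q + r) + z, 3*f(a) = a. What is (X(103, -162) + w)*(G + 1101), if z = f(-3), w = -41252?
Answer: -1549076064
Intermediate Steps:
f(a) = a/3
z = -1 (z = (⅓)*(-3) = -1)
X(r, q) = -1 + q + r (X(r, q) = (q + r) - 1 = -1 + q + r)
G = 36396
(X(103, -162) + w)*(G + 1101) = ((-1 - 162 + 103) - 41252)*(36396 + 1101) = (-60 - 41252)*37497 = -41312*37497 = -1549076064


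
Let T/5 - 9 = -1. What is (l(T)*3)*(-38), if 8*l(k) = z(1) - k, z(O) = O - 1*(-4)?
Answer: 1995/4 ≈ 498.75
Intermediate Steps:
z(O) = 4 + O (z(O) = O + 4 = 4 + O)
T = 40 (T = 45 + 5*(-1) = 45 - 5 = 40)
l(k) = 5/8 - k/8 (l(k) = ((4 + 1) - k)/8 = (5 - k)/8 = 5/8 - k/8)
(l(T)*3)*(-38) = ((5/8 - ⅛*40)*3)*(-38) = ((5/8 - 5)*3)*(-38) = -35/8*3*(-38) = -105/8*(-38) = 1995/4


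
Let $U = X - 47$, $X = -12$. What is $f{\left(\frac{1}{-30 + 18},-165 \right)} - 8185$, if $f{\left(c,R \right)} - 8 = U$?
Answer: $-8236$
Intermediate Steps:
$U = -59$ ($U = -12 - 47 = -59$)
$f{\left(c,R \right)} = -51$ ($f{\left(c,R \right)} = 8 - 59 = -51$)
$f{\left(\frac{1}{-30 + 18},-165 \right)} - 8185 = -51 - 8185 = -8236$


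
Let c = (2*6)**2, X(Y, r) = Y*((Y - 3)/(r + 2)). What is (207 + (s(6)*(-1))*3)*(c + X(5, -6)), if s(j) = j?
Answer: 53487/2 ≈ 26744.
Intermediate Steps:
X(Y, r) = Y*(-3 + Y)/(2 + r) (X(Y, r) = Y*((-3 + Y)/(2 + r)) = Y*(-3 + Y)/(2 + r))
c = 144 (c = 12**2 = 144)
(207 + (s(6)*(-1))*3)*(c + X(5, -6)) = (207 + (6*(-1))*3)*(144 + 5*(-3 + 5)/(2 - 6)) = (207 - 6*3)*(144 + 5*2/(-4)) = (207 - 18)*(144 + 5*(-1/4)*2) = 189*(144 - 5/2) = 189*(283/2) = 53487/2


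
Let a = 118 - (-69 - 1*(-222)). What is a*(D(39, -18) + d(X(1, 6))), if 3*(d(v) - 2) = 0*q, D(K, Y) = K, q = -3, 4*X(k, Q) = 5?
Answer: -1435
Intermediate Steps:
X(k, Q) = 5/4 (X(k, Q) = (¼)*5 = 5/4)
d(v) = 2 (d(v) = 2 + (0*(-3))/3 = 2 + (⅓)*0 = 2 + 0 = 2)
a = -35 (a = 118 - (-69 + 222) = 118 - 1*153 = 118 - 153 = -35)
a*(D(39, -18) + d(X(1, 6))) = -35*(39 + 2) = -35*41 = -1435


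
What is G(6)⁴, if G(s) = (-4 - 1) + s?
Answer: 1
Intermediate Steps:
G(s) = -5 + s
G(6)⁴ = (-5 + 6)⁴ = 1⁴ = 1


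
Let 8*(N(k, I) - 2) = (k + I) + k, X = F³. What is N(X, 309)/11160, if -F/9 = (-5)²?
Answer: -4556185/17856 ≈ -255.16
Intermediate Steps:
F = -225 (F = -9*(-5)² = -9*25 = -225)
X = -11390625 (X = (-225)³ = -11390625)
N(k, I) = 2 + k/4 + I/8 (N(k, I) = 2 + ((k + I) + k)/8 = 2 + ((I + k) + k)/8 = 2 + (I + 2*k)/8 = 2 + (k/4 + I/8) = 2 + k/4 + I/8)
N(X, 309)/11160 = (2 + (¼)*(-11390625) + (⅛)*309)/11160 = (2 - 11390625/4 + 309/8)*(1/11160) = -22780925/8*1/11160 = -4556185/17856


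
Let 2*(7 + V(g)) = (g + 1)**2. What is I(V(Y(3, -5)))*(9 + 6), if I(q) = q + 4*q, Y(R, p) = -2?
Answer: -975/2 ≈ -487.50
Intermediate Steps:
V(g) = -7 + (1 + g)**2/2 (V(g) = -7 + (g + 1)**2/2 = -7 + (1 + g)**2/2)
I(q) = 5*q
I(V(Y(3, -5)))*(9 + 6) = (5*(-7 + (1 - 2)**2/2))*(9 + 6) = (5*(-7 + (1/2)*(-1)**2))*15 = (5*(-7 + (1/2)*1))*15 = (5*(-7 + 1/2))*15 = (5*(-13/2))*15 = -65/2*15 = -975/2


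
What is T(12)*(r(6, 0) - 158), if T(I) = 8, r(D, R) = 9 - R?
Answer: -1192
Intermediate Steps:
T(12)*(r(6, 0) - 158) = 8*((9 - 1*0) - 158) = 8*((9 + 0) - 158) = 8*(9 - 158) = 8*(-149) = -1192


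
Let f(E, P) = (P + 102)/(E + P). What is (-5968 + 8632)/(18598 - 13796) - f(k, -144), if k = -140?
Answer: 138723/340942 ≈ 0.40688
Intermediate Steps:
f(E, P) = (102 + P)/(E + P)
(-5968 + 8632)/(18598 - 13796) - f(k, -144) = (-5968 + 8632)/(18598 - 13796) - (102 - 144)/(-140 - 144) = 2664/4802 - (-42)/(-284) = 2664*(1/4802) - (-1)*(-42)/284 = 1332/2401 - 1*21/142 = 1332/2401 - 21/142 = 138723/340942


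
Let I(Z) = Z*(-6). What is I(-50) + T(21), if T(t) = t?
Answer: 321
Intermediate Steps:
I(Z) = -6*Z
I(-50) + T(21) = -6*(-50) + 21 = 300 + 21 = 321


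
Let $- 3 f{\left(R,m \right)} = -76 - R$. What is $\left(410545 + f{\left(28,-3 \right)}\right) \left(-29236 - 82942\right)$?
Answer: $- \frac{138174017542}{3} \approx -4.6058 \cdot 10^{10}$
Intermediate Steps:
$f{\left(R,m \right)} = \frac{76}{3} + \frac{R}{3}$ ($f{\left(R,m \right)} = - \frac{-76 - R}{3} = \frac{76}{3} + \frac{R}{3}$)
$\left(410545 + f{\left(28,-3 \right)}\right) \left(-29236 - 82942\right) = \left(410545 + \left(\frac{76}{3} + \frac{1}{3} \cdot 28\right)\right) \left(-29236 - 82942\right) = \left(410545 + \left(\frac{76}{3} + \frac{28}{3}\right)\right) \left(-112178\right) = \left(410545 + \frac{104}{3}\right) \left(-112178\right) = \frac{1231739}{3} \left(-112178\right) = - \frac{138174017542}{3}$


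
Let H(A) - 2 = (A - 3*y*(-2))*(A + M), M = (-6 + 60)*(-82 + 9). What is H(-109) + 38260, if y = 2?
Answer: 431209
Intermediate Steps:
M = -3942 (M = 54*(-73) = -3942)
H(A) = 2 + (-3942 + A)*(12 + A) (H(A) = 2 + (A - 3*2*(-2))*(A - 3942) = 2 + (A - 6*(-2))*(-3942 + A) = 2 + (A + 12)*(-3942 + A) = 2 + (12 + A)*(-3942 + A) = 2 + (-3942 + A)*(12 + A))
H(-109) + 38260 = (-47302 + (-109)² - 3930*(-109)) + 38260 = (-47302 + 11881 + 428370) + 38260 = 392949 + 38260 = 431209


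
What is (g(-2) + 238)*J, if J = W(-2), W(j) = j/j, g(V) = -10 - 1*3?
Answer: 225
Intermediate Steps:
g(V) = -13 (g(V) = -10 - 3 = -13)
W(j) = 1
J = 1
(g(-2) + 238)*J = (-13 + 238)*1 = 225*1 = 225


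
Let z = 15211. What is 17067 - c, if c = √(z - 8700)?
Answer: 17067 - √6511 ≈ 16986.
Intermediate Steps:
c = √6511 (c = √(15211 - 8700) = √6511 ≈ 80.691)
17067 - c = 17067 - √6511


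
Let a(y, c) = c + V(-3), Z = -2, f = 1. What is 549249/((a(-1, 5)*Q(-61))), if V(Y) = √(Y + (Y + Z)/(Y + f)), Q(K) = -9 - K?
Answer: 915415/442 - 183083*I*√2/884 ≈ 2071.1 - 292.89*I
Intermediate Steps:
V(Y) = √(Y + (-2 + Y)/(1 + Y)) (V(Y) = √(Y + (Y - 2)/(Y + 1)) = √(Y + (-2 + Y)/(1 + Y)))
a(y, c) = c + I*√2/2 (a(y, c) = c + √((-2 - 3 - 3*(1 - 3))/(1 - 3)) = c + √((-2 - 3 - 3*(-2))/(-2)) = c + √(-(-2 - 3 + 6)/2) = c + √(-½*1) = c + √(-½) = c + I*√2/2)
549249/((a(-1, 5)*Q(-61))) = 549249/(((5 + I*√2/2)*(-9 - 1*(-61)))) = 549249/(((5 + I*√2/2)*(-9 + 61))) = 549249/(((5 + I*√2/2)*52)) = 549249/(260 + 26*I*√2)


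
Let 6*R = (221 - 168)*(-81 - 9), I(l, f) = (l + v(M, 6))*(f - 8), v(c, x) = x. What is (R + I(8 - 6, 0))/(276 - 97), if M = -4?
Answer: -859/179 ≈ -4.7989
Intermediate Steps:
I(l, f) = (-8 + f)*(6 + l) (I(l, f) = (l + 6)*(f - 8) = (6 + l)*(-8 + f) = (-8 + f)*(6 + l))
R = -795 (R = ((221 - 168)*(-81 - 9))/6 = (53*(-90))/6 = (⅙)*(-4770) = -795)
(R + I(8 - 6, 0))/(276 - 97) = (-795 + (-48 - 8*(8 - 6) + 6*0 + 0*(8 - 6)))/(276 - 97) = (-795 + (-48 - 8*2 + 0 + 0*2))/179 = (-795 + (-48 - 16 + 0 + 0))*(1/179) = (-795 - 64)*(1/179) = -859*1/179 = -859/179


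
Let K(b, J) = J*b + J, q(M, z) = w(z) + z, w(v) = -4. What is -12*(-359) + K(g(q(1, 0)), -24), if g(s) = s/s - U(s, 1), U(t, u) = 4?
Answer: 4356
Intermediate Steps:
q(M, z) = -4 + z
g(s) = -3 (g(s) = s/s - 1*4 = 1 - 4 = -3)
K(b, J) = J + J*b
-12*(-359) + K(g(q(1, 0)), -24) = -12*(-359) - 24*(1 - 3) = 4308 - 24*(-2) = 4308 + 48 = 4356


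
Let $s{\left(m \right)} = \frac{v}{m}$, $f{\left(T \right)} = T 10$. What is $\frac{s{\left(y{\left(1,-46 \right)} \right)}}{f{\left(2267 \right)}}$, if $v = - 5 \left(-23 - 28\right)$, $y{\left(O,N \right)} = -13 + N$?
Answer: $- \frac{51}{267506} \approx -0.00019065$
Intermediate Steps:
$f{\left(T \right)} = 10 T$
$v = 255$ ($v = \left(-5\right) \left(-51\right) = 255$)
$s{\left(m \right)} = \frac{255}{m}$
$\frac{s{\left(y{\left(1,-46 \right)} \right)}}{f{\left(2267 \right)}} = \frac{255 \frac{1}{-13 - 46}}{10 \cdot 2267} = \frac{255 \frac{1}{-59}}{22670} = 255 \left(- \frac{1}{59}\right) \frac{1}{22670} = \left(- \frac{255}{59}\right) \frac{1}{22670} = - \frac{51}{267506}$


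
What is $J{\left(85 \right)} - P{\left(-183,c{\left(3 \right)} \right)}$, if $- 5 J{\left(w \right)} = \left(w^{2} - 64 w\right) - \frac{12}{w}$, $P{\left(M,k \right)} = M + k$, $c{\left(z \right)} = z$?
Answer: $- \frac{75213}{425} \approx -176.97$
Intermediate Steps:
$J{\left(w \right)} = - \frac{w^{2}}{5} + \frac{12}{5 w} + \frac{64 w}{5}$ ($J{\left(w \right)} = - \frac{\left(w^{2} - 64 w\right) - \frac{12}{w}}{5} = - \frac{w^{2} - 64 w - \frac{12}{w}}{5} = - \frac{w^{2}}{5} + \frac{12}{5 w} + \frac{64 w}{5}$)
$J{\left(85 \right)} - P{\left(-183,c{\left(3 \right)} \right)} = \frac{12 + 85^{2} \left(64 - 85\right)}{5 \cdot 85} - \left(-183 + 3\right) = \frac{1}{5} \cdot \frac{1}{85} \left(12 + 7225 \left(64 - 85\right)\right) - -180 = \frac{1}{5} \cdot \frac{1}{85} \left(12 + 7225 \left(-21\right)\right) + 180 = \frac{1}{5} \cdot \frac{1}{85} \left(12 - 151725\right) + 180 = \frac{1}{5} \cdot \frac{1}{85} \left(-151713\right) + 180 = - \frac{151713}{425} + 180 = - \frac{75213}{425}$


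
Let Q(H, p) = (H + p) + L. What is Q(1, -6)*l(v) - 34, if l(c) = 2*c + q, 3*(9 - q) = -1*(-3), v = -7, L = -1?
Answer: 2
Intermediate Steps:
q = 8 (q = 9 - (-1)*(-3)/3 = 9 - 1/3*3 = 9 - 1 = 8)
l(c) = 8 + 2*c (l(c) = 2*c + 8 = 8 + 2*c)
Q(H, p) = -1 + H + p (Q(H, p) = (H + p) - 1 = -1 + H + p)
Q(1, -6)*l(v) - 34 = (-1 + 1 - 6)*(8 + 2*(-7)) - 34 = -6*(8 - 14) - 34 = -6*(-6) - 34 = 36 - 34 = 2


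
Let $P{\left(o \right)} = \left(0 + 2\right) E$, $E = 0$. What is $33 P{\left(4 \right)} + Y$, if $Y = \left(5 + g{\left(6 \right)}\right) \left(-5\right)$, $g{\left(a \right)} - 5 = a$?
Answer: $-80$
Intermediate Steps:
$g{\left(a \right)} = 5 + a$
$P{\left(o \right)} = 0$ ($P{\left(o \right)} = \left(0 + 2\right) 0 = 2 \cdot 0 = 0$)
$Y = -80$ ($Y = \left(5 + \left(5 + 6\right)\right) \left(-5\right) = \left(5 + 11\right) \left(-5\right) = 16 \left(-5\right) = -80$)
$33 P{\left(4 \right)} + Y = 33 \cdot 0 - 80 = 0 - 80 = -80$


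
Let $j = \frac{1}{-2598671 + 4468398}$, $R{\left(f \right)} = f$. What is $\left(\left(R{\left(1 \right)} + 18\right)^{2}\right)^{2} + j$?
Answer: $\frac{243664692368}{1869727} \approx 1.3032 \cdot 10^{5}$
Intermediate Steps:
$j = \frac{1}{1869727} \approx 5.3484 \cdot 10^{-7}$
$\left(\left(R{\left(1 \right)} + 18\right)^{2}\right)^{2} + j = \left(\left(1 + 18\right)^{2}\right)^{2} + \frac{1}{1869727} = \left(19^{2}\right)^{2} + \frac{1}{1869727} = 361^{2} + \frac{1}{1869727} = 130321 + \frac{1}{1869727} = \frac{243664692368}{1869727}$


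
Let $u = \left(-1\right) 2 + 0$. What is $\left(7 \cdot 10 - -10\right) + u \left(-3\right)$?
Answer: $86$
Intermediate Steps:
$u = -2$ ($u = -2 + 0 = -2$)
$\left(7 \cdot 10 - -10\right) + u \left(-3\right) = \left(7 \cdot 10 - -10\right) - -6 = \left(70 + 10\right) + 6 = 80 + 6 = 86$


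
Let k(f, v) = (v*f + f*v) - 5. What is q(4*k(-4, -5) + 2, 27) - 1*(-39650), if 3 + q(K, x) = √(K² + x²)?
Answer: 39647 + √20893 ≈ 39792.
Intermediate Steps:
k(f, v) = -5 + 2*f*v (k(f, v) = (f*v + f*v) - 5 = 2*f*v - 5 = -5 + 2*f*v)
q(K, x) = -3 + √(K² + x²)
q(4*k(-4, -5) + 2, 27) - 1*(-39650) = (-3 + √((4*(-5 + 2*(-4)*(-5)) + 2)² + 27²)) - 1*(-39650) = (-3 + √((4*(-5 + 40) + 2)² + 729)) + 39650 = (-3 + √((4*35 + 2)² + 729)) + 39650 = (-3 + √((140 + 2)² + 729)) + 39650 = (-3 + √(142² + 729)) + 39650 = (-3 + √(20164 + 729)) + 39650 = (-3 + √20893) + 39650 = 39647 + √20893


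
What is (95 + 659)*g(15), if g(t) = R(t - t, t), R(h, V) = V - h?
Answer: 11310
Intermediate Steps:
g(t) = t (g(t) = t - (t - t) = t - 1*0 = t + 0 = t)
(95 + 659)*g(15) = (95 + 659)*15 = 754*15 = 11310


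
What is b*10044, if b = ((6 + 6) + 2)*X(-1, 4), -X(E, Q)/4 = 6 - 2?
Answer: -2249856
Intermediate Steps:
X(E, Q) = -16 (X(E, Q) = -4*(6 - 2) = -4*4 = -16)
b = -224 (b = ((6 + 6) + 2)*(-16) = (12 + 2)*(-16) = 14*(-16) = -224)
b*10044 = -224*10044 = -2249856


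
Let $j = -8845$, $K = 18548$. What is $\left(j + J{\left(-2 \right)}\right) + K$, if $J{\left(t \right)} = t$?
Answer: $9701$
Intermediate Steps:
$\left(j + J{\left(-2 \right)}\right) + K = \left(-8845 - 2\right) + 18548 = -8847 + 18548 = 9701$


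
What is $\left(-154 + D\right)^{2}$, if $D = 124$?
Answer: $900$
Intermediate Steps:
$\left(-154 + D\right)^{2} = \left(-154 + 124\right)^{2} = \left(-30\right)^{2} = 900$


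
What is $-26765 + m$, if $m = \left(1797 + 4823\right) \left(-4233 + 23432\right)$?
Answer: $127070615$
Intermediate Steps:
$m = 127097380$ ($m = 6620 \cdot 19199 = 127097380$)
$-26765 + m = -26765 + 127097380 = 127070615$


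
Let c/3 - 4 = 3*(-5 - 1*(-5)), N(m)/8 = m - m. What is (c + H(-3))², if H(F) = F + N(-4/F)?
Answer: 81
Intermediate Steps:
N(m) = 0 (N(m) = 8*(m - m) = 8*0 = 0)
H(F) = F (H(F) = F + 0 = F)
c = 12 (c = 12 + 3*(3*(-5 - 1*(-5))) = 12 + 3*(3*(-5 + 5)) = 12 + 3*(3*0) = 12 + 3*0 = 12 + 0 = 12)
(c + H(-3))² = (12 - 3)² = 9² = 81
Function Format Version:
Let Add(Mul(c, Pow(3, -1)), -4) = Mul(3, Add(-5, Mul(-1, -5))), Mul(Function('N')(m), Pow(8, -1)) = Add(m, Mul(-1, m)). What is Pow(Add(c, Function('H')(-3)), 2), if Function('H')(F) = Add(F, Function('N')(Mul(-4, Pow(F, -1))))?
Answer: 81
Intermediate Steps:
Function('N')(m) = 0 (Function('N')(m) = Mul(8, Add(m, Mul(-1, m))) = Mul(8, 0) = 0)
Function('H')(F) = F (Function('H')(F) = Add(F, 0) = F)
c = 12 (c = Add(12, Mul(3, Mul(3, Add(-5, Mul(-1, -5))))) = Add(12, Mul(3, Mul(3, Add(-5, 5)))) = Add(12, Mul(3, Mul(3, 0))) = Add(12, Mul(3, 0)) = Add(12, 0) = 12)
Pow(Add(c, Function('H')(-3)), 2) = Pow(Add(12, -3), 2) = Pow(9, 2) = 81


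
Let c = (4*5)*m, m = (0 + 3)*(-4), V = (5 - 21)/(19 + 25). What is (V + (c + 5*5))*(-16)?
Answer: 37904/11 ≈ 3445.8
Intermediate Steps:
V = -4/11 (V = -16/44 = -16*1/44 = -4/11 ≈ -0.36364)
m = -12 (m = 3*(-4) = -12)
c = -240 (c = (4*5)*(-12) = 20*(-12) = -240)
(V + (c + 5*5))*(-16) = (-4/11 + (-240 + 5*5))*(-16) = (-4/11 + (-240 + 25))*(-16) = (-4/11 - 215)*(-16) = -2369/11*(-16) = 37904/11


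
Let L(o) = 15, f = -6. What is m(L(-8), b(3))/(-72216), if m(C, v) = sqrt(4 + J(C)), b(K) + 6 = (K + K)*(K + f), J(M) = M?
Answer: -sqrt(19)/72216 ≈ -6.0359e-5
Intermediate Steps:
b(K) = -6 + 2*K*(-6 + K) (b(K) = -6 + (K + K)*(K - 6) = -6 + (2*K)*(-6 + K) = -6 + 2*K*(-6 + K))
m(C, v) = sqrt(4 + C)
m(L(-8), b(3))/(-72216) = sqrt(4 + 15)/(-72216) = sqrt(19)*(-1/72216) = -sqrt(19)/72216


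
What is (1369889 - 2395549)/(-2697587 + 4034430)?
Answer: -1025660/1336843 ≈ -0.76723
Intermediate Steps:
(1369889 - 2395549)/(-2697587 + 4034430) = -1025660/1336843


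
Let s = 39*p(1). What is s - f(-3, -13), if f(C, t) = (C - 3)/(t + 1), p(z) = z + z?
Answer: 155/2 ≈ 77.500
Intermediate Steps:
p(z) = 2*z
f(C, t) = (-3 + C)/(1 + t)
s = 78 (s = 39*(2*1) = 39*2 = 78)
s - f(-3, -13) = 78 - (-3 - 3)/(1 - 13) = 78 - (-6)/(-12) = 78 - (-1)*(-6)/12 = 78 - 1*½ = 78 - ½ = 155/2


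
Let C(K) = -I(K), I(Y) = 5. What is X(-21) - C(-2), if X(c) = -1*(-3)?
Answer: 8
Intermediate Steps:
X(c) = 3
C(K) = -5 (C(K) = -1*5 = -5)
X(-21) - C(-2) = 3 - 1*(-5) = 3 + 5 = 8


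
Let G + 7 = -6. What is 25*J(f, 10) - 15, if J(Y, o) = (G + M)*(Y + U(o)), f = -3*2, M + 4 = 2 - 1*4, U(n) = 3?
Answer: 1410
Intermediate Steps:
G = -13 (G = -7 - 6 = -13)
M = -6 (M = -4 + (2 - 1*4) = -4 + (2 - 4) = -4 - 2 = -6)
f = -6
J(Y, o) = -57 - 19*Y (J(Y, o) = (-13 - 6)*(Y + 3) = -19*(3 + Y) = -57 - 19*Y)
25*J(f, 10) - 15 = 25*(-57 - 19*(-6)) - 15 = 25*(-57 + 114) - 15 = 25*57 - 15 = 1425 - 15 = 1410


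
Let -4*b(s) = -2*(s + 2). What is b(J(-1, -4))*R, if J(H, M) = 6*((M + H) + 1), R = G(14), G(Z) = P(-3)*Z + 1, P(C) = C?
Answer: 451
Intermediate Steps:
G(Z) = 1 - 3*Z (G(Z) = -3*Z + 1 = 1 - 3*Z)
R = -41 (R = 1 - 3*14 = 1 - 42 = -41)
J(H, M) = 6 + 6*H + 6*M (J(H, M) = 6*((H + M) + 1) = 6*(1 + H + M) = 6 + 6*H + 6*M)
b(s) = 1 + s/2 (b(s) = -(-1)*(s + 2)/2 = -(-1)*(2 + s)/2 = -(-4 - 2*s)/4 = 1 + s/2)
b(J(-1, -4))*R = (1 + (6 + 6*(-1) + 6*(-4))/2)*(-41) = (1 + (6 - 6 - 24)/2)*(-41) = (1 + (1/2)*(-24))*(-41) = (1 - 12)*(-41) = -11*(-41) = 451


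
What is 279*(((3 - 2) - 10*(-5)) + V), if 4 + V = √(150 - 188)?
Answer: 13113 + 279*I*√38 ≈ 13113.0 + 1719.9*I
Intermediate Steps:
V = -4 + I*√38 (V = -4 + √(150 - 188) = -4 + √(-38) = -4 + I*√38 ≈ -4.0 + 6.1644*I)
279*(((3 - 2) - 10*(-5)) + V) = 279*(((3 - 2) - 10*(-5)) + (-4 + I*√38)) = 279*((1 + 50) + (-4 + I*√38)) = 279*(51 + (-4 + I*√38)) = 279*(47 + I*√38) = 13113 + 279*I*√38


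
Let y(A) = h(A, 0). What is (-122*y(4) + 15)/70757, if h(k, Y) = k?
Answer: -473/70757 ≈ -0.0066849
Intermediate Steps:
y(A) = A
(-122*y(4) + 15)/70757 = (-122*4 + 15)/70757 = (-488 + 15)*(1/70757) = -473*1/70757 = -473/70757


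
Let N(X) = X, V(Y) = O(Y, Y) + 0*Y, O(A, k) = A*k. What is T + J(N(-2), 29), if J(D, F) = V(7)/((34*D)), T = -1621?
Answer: -110277/68 ≈ -1621.7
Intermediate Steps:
V(Y) = Y**2 (V(Y) = Y*Y + 0*Y = Y**2 + 0 = Y**2)
J(D, F) = 49/(34*D) (J(D, F) = 7**2/((34*D)) = 49*(1/(34*D)) = 49/(34*D))
T + J(N(-2), 29) = -1621 + (49/34)/(-2) = -1621 + (49/34)*(-1/2) = -1621 - 49/68 = -110277/68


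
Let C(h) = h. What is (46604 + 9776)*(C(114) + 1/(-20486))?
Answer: 65835010570/10243 ≈ 6.4273e+6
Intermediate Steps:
(46604 + 9776)*(C(114) + 1/(-20486)) = (46604 + 9776)*(114 + 1/(-20486)) = 56380*(114 - 1/20486) = 56380*(2335403/20486) = 65835010570/10243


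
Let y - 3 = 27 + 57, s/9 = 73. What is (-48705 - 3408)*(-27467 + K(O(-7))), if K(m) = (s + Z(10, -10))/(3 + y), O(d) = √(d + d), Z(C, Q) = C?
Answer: 42930046673/30 ≈ 1.4310e+9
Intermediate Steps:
s = 657 (s = 9*73 = 657)
y = 87 (y = 3 + (27 + 57) = 3 + 84 = 87)
O(d) = √2*√d (O(d) = √(2*d) = √2*√d)
K(m) = 667/90 (K(m) = (657 + 10)/(3 + 87) = 667/90)
(-48705 - 3408)*(-27467 + K(O(-7))) = (-48705 - 3408)*(-27467 + 667/90) = -52113*(-2471363/90) = 42930046673/30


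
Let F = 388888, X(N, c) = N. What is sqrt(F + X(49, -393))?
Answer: sqrt(388937) ≈ 623.65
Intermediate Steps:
sqrt(F + X(49, -393)) = sqrt(388888 + 49) = sqrt(388937)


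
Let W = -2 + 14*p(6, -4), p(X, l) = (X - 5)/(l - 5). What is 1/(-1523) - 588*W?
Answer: 9552253/4569 ≈ 2090.7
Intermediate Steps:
p(X, l) = (-5 + X)/(-5 + l)
W = -32/9 (W = -2 + 14*((-5 + 6)/(-5 - 4)) = -2 + 14*(1/(-9)) = -2 + 14*(-⅑*1) = -2 + 14*(-⅑) = -2 - 14/9 = -32/9 ≈ -3.5556)
1/(-1523) - 588*W = 1/(-1523) - 588*(-32/9) = -1/1523 + 6272/3 = 9552253/4569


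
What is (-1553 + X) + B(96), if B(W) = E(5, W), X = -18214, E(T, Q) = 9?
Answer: -19758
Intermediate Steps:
B(W) = 9
(-1553 + X) + B(96) = (-1553 - 18214) + 9 = -19767 + 9 = -19758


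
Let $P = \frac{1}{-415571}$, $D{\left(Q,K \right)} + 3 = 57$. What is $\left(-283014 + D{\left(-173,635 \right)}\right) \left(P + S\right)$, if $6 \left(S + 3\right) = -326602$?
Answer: $\frac{6401206009226160}{415571} \approx 1.5403 \cdot 10^{10}$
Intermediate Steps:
$S = - \frac{163310}{3}$ ($S = -3 + \frac{1}{6} \left(-326602\right) = -3 - \frac{163301}{3} = - \frac{163310}{3} \approx -54437.0$)
$D{\left(Q,K \right)} = 54$ ($D{\left(Q,K \right)} = -3 + 57 = 54$)
$P = - \frac{1}{415571} \approx -2.4063 \cdot 10^{-6}$
$\left(-283014 + D{\left(-173,635 \right)}\right) \left(P + S\right) = \left(-283014 + 54\right) \left(- \frac{1}{415571} - \frac{163310}{3}\right) = \left(-282960\right) \left(- \frac{67866900013}{1246713}\right) = \frac{6401206009226160}{415571}$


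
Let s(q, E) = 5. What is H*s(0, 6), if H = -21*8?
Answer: -840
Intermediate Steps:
H = -168
H*s(0, 6) = -168*5 = -840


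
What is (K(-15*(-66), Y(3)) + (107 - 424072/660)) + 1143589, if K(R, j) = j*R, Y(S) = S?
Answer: 17190352/15 ≈ 1.1460e+6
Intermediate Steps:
K(R, j) = R*j
(K(-15*(-66), Y(3)) + (107 - 424072/660)) + 1143589 = (-15*(-66)*3 + (107 - 424072/660)) + 1143589 = (990*3 + (107 - 424072/660)) + 1143589 = (2970 + (107 - 869*122/165)) + 1143589 = (2970 + (107 - 9638/15)) + 1143589 = (2970 - 8033/15) + 1143589 = 36517/15 + 1143589 = 17190352/15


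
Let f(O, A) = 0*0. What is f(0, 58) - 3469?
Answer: -3469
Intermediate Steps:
f(O, A) = 0
f(0, 58) - 3469 = 0 - 3469 = -3469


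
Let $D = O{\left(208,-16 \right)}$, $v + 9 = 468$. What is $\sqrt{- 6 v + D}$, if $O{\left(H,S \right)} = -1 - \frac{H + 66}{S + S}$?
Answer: $\frac{i \sqrt{43943}}{4} \approx 52.406 i$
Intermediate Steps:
$v = 459$ ($v = -9 + 468 = 459$)
$O{\left(H,S \right)} = -1 - \frac{66 + H}{2 S}$
$D = \frac{121}{16}$ ($D = \frac{-33 - -16 - 104}{-16} = - \frac{-33 + 16 - 104}{16} = \left(- \frac{1}{16}\right) \left(-121\right) = \frac{121}{16} \approx 7.5625$)
$\sqrt{- 6 v + D} = \sqrt{\left(-6\right) 459 + \frac{121}{16}} = \sqrt{-2754 + \frac{121}{16}} = \sqrt{- \frac{43943}{16}} = \frac{i \sqrt{43943}}{4}$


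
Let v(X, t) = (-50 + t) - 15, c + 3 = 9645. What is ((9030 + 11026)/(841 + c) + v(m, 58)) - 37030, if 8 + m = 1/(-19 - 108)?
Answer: -388238815/10483 ≈ -37035.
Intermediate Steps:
c = 9642 (c = -3 + 9645 = 9642)
m = -1017/127 (m = -8 + 1/(-19 - 108) = -8 + 1/(-127) = -8 - 1/127 = -1017/127 ≈ -8.0079)
v(X, t) = -65 + t
((9030 + 11026)/(841 + c) + v(m, 58)) - 37030 = ((9030 + 11026)/(841 + 9642) + (-65 + 58)) - 37030 = (20056/10483 - 7) - 37030 = -53325/10483 - 37030 = -388238815/10483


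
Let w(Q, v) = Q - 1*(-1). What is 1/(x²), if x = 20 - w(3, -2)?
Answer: 1/256 ≈ 0.0039063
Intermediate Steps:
w(Q, v) = 1 + Q (w(Q, v) = Q + 1 = 1 + Q)
x = 16 (x = 20 - (1 + 3) = 20 - 1*4 = 20 - 4 = 16)
1/(x²) = 1/(16²) = 1/256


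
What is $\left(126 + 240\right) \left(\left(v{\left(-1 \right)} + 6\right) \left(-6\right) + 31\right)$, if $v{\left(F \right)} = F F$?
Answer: $-4026$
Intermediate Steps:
$v{\left(F \right)} = F^{2}$
$\left(126 + 240\right) \left(\left(v{\left(-1 \right)} + 6\right) \left(-6\right) + 31\right) = \left(126 + 240\right) \left(\left(\left(-1\right)^{2} + 6\right) \left(-6\right) + 31\right) = 366 \left(\left(1 + 6\right) \left(-6\right) + 31\right) = 366 \left(7 \left(-6\right) + 31\right) = 366 \left(-42 + 31\right) = 366 \left(-11\right) = -4026$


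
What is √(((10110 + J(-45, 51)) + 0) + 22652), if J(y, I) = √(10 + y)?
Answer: √(32762 + I*√35) ≈ 181.0 + 0.016*I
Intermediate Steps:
√(((10110 + J(-45, 51)) + 0) + 22652) = √(((10110 + √(10 - 45)) + 0) + 22652) = √(((10110 + √(-35)) + 0) + 22652) = √(((10110 + I*√35) + 0) + 22652) = √((10110 + I*√35) + 22652) = √(32762 + I*√35)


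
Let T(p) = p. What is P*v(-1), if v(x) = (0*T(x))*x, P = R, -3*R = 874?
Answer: 0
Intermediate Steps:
R = -874/3 (R = -⅓*874 = -874/3 ≈ -291.33)
P = -874/3 ≈ -291.33
v(x) = 0 (v(x) = (0*x)*x = 0*x = 0)
P*v(-1) = -874/3*0 = 0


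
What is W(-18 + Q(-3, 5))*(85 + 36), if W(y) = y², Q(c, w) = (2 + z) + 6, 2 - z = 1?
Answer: 9801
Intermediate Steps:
z = 1 (z = 2 - 1*1 = 2 - 1 = 1)
Q(c, w) = 9 (Q(c, w) = (2 + 1) + 6 = 3 + 6 = 9)
W(-18 + Q(-3, 5))*(85 + 36) = (-18 + 9)²*(85 + 36) = (-9)²*121 = 81*121 = 9801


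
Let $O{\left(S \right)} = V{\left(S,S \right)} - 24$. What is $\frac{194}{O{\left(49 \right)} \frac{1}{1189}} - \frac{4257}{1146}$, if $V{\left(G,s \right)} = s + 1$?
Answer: $\frac{44038759}{4966} \approx 8868.0$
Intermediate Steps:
$V{\left(G,s \right)} = 1 + s$
$O{\left(S \right)} = -23 + S$ ($O{\left(S \right)} = \left(1 + S\right) - 24 = -23 + S$)
$\frac{194}{O{\left(49 \right)} \frac{1}{1189}} - \frac{4257}{1146} = \frac{194}{\left(-23 + 49\right) \frac{1}{1189}} - \frac{4257}{1146} = \frac{194}{26 \cdot \frac{1}{1189}} - \frac{1419}{382} = \frac{194}{\frac{26}{1189}} - \frac{1419}{382} = 194 \cdot \frac{1189}{26} - \frac{1419}{382} = \frac{115333}{13} - \frac{1419}{382} = \frac{44038759}{4966}$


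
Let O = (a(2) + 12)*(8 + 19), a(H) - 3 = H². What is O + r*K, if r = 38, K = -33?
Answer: -741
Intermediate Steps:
a(H) = 3 + H²
O = 513 (O = ((3 + 2²) + 12)*(8 + 19) = ((3 + 4) + 12)*27 = (7 + 12)*27 = 19*27 = 513)
O + r*K = 513 + 38*(-33) = 513 - 1254 = -741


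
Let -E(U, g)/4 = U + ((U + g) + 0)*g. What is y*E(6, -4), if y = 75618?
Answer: 604944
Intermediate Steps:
E(U, g) = -4*U - 4*g*(U + g) (E(U, g) = -4*(U + ((U + g) + 0)*g) = -4*(U + (U + g)*g) = -4*(U + g*(U + g)) = -4*U - 4*g*(U + g))
y*E(6, -4) = 75618*(-4*6 - 4*(-4)² - 4*6*(-4)) = 75618*(-24 - 4*16 + 96) = 75618*(-24 - 64 + 96) = 75618*8 = 604944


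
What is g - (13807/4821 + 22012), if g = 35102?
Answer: 63093083/4821 ≈ 13087.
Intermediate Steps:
g - (13807/4821 + 22012) = 35102 - (13807/4821 + 22012) = 35102 - 1*106133659/4821 = 35102 - 106133659/4821 = 63093083/4821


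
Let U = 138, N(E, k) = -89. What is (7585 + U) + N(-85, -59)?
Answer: 7634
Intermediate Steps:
(7585 + U) + N(-85, -59) = (7585 + 138) - 89 = 7723 - 89 = 7634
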